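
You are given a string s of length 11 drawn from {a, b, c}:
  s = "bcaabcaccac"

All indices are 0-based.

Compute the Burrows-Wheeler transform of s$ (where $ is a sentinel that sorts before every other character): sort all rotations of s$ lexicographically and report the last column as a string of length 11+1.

ccacc$aabcba

rank  rotation      last
    0  $bcaabcaccac  c
    1  aabcaccac$bc  c
    2  abcaccac$bca  a
    3  ac$bcaabcacc  c
    4  accac$bcaabc  c
    5  bcaabcaccac$  $
    6  bcaccac$bcaa  a
    7  c$bcaabcacca  a
    8  caabcaccac$b  b
    9  cac$bcaabcac  c
   10  caccac$bcaab  b
   11  ccac$bcaabca  a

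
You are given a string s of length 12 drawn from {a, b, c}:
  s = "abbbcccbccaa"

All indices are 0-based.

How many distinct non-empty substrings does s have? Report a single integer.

rank | idx | suffix
   0 |  11 | a
   1 |  10 | aa
   2 |   0 | abbbcccbccaa
   3 |   1 | bbbcccbccaa
   4 |   2 | bbcccbccaa
   5 |   7 | bccaa
   6 |   3 | bcccbccaa
   7 |   9 | caa
   8 |   6 | cbccaa
   9 |   8 | ccaa
  10 |   5 | ccbccaa
  11 |   4 | cccbccaa

SA = [11, 10, 0, 1, 2, 7, 3, 9, 6, 8, 5, 4]
i: (SA[i-1],SA[i]) lcp shared
  1: (11,10) 1 'a'
  2: (10,0) 1 'a'
  3: (0,1) 0 ''
  4: (1,2) 2 'bb'
  5: (2,7) 1 'b'
  6: (7,3) 3 'bcc'
  7: (3,9) 0 ''
  8: (9,6) 1 'c'
  9: (6,8) 1 'c'
  10: (8,5) 2 'cc'
  11: (5,4) 2 'cc'

n(n+1)/2 = 12·13/2 = 78
Σ LCP = 0 + 1 + 1 + 0 + 2 + 1 + 3 + 0 + 1 + 1 + 2 + 2 = 14
distinct = 78 − 14 = 64

64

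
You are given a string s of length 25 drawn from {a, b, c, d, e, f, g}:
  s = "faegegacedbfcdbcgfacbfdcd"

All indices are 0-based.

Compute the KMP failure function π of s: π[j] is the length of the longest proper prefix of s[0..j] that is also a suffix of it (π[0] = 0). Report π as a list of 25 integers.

π[0] = 0
j=1 s[j]='a': π[1]=0 (border '')
j=2 s[j]='e': π[2]=0 (border '')
j=3 s[j]='g': π[3]=0 (border '')
j=4 s[j]='e': π[4]=0 (border '')
j=5 s[j]='g': π[5]=0 (border '')
j=6 s[j]='a': π[6]=0 (border '')
j=7 s[j]='c': π[7]=0 (border '')
j=8 s[j]='e': π[8]=0 (border '')
j=9 s[j]='d': π[9]=0 (border '')
j=10 s[j]='b': π[10]=0 (border '')
j=11 s[j]='f': π[11]=1 (border 'f')
j=12 s[j]='c': k: 1→0; π[12]=0 (border '')
j=13 s[j]='d': π[13]=0 (border '')
j=14 s[j]='b': π[14]=0 (border '')
j=15 s[j]='c': π[15]=0 (border '')
j=16 s[j]='g': π[16]=0 (border '')
j=17 s[j]='f': π[17]=1 (border 'f')
j=18 s[j]='a': π[18]=2 (border 'fa')
j=19 s[j]='c': k: 2→0; π[19]=0 (border '')
j=20 s[j]='b': π[20]=0 (border '')
j=21 s[j]='f': π[21]=1 (border 'f')
j=22 s[j]='d': k: 1→0; π[22]=0 (border '')
j=23 s[j]='c': π[23]=0 (border '')
j=24 s[j]='d': π[24]=0 (border '')

[0, 0, 0, 0, 0, 0, 0, 0, 0, 0, 0, 1, 0, 0, 0, 0, 0, 1, 2, 0, 0, 1, 0, 0, 0]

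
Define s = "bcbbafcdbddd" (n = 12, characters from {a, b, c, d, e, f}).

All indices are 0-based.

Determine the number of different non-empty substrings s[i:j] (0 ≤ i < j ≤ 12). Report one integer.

sorted suffixes:
  #0 SA[0]=4  'afcdbddd'
  #1 SA[1]=3  'bafcdbddd'
  #2 SA[2]=2  'bbafcdbddd'
  #3 SA[3]=0  'bcbbafcdbddd'
  #4 SA[4]=8  'bddd'
  #5 SA[5]=1  'cbbafcdbddd'
  #6 SA[6]=6  'cdbddd'
  #7 SA[7]=11  'd'
  #8 SA[8]=7  'dbddd'
  #9 SA[9]=10  'dd'
  #10 SA[10]=9  'ddd'
  #11 SA[11]=5  'fcdbddd'

SA = [4, 3, 2, 0, 8, 1, 6, 11, 7, 10, 9, 5]
[i] adj suffixes → lcp
  [1] 4/3 → 0 ('')
  [2] 3/2 → 1 ('b')
  [3] 2/0 → 1 ('b')
  [4] 0/8 → 1 ('b')
  [5] 8/1 → 0 ('')
  [6] 1/6 → 1 ('c')
  [7] 6/11 → 0 ('')
  [8] 11/7 → 1 ('d')
  [9] 7/10 → 1 ('d')
  [10] 10/9 → 2 ('dd')
  [11] 9/5 → 0 ('')

n(n+1)/2 = 12·13/2 = 78
Σ LCP = 0 + 0 + 1 + 1 + 1 + 0 + 1 + 0 + 1 + 1 + 2 + 0 = 8
distinct = 78 − 8 = 70

70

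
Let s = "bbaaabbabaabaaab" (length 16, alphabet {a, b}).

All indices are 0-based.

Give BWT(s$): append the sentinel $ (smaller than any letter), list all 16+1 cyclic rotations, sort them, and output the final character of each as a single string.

rank  rotation           last
    0  $bbaaabbabaabaaab  b
    1  aaab$bbaaabbabaab  b
    2  aaabbabaabaaab$bb  b
    3  aab$bbaaabbabaaba  a
    4  aabaaab$bbaaabbab  b
    5  aabbabaabaaab$bba  a
    6  ab$bbaaabbabaabaa  a
    7  abaaab$bbaaabbaba  a
    8  abaabaaab$bbaaabb  b
    9  abbabaabaaab$bbaa  a
   10  b$bbaaabbabaabaaa  a
   11  baaab$bbaaabbabaa  a
   12  baaabbabaabaaab$b  b
   13  baabaaab$bbaaabba  a
   14  babaabaaab$bbaaab  b
   15  bbaaabbabaabaaab$  $
   16  bbabaabaaab$bbaaa  a

bbbabaaabaaabab$a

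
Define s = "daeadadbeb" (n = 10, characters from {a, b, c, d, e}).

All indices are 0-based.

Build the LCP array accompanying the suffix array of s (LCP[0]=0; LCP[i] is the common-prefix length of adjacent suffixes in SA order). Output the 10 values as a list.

[0, 2, 1, 0, 1, 0, 2, 1, 0, 1]

rank→(start, suffix):
  0 → (3, 'adadbeb')
  1 → (5, 'adbeb')
  2 → (1, 'aeadadbeb')
  3 → (9, 'b')
  4 → (7, 'beb')
  5 → (4, 'dadbeb')
  6 → (0, 'daeadadbeb')
  7 → (6, 'dbeb')
  8 → (2, 'eadadbeb')
  9 → (8, 'eb')

SA = [3, 5, 1, 9, 7, 4, 0, 6, 2, 8]
rank  pair      lcp
   1  s[3:],s[5:]  2  'ad'
   2  s[5:],s[1:]  1  'a'
   3  s[1:],s[9:]  0  ''
   4  s[9:],s[7:]  1  'b'
   5  s[7:],s[4:]  0  ''
   6  s[4:],s[0:]  2  'da'
   7  s[0:],s[6:]  1  'd'
   8  s[6:],s[2:]  0  ''
   9  s[2:],s[8:]  1  'e'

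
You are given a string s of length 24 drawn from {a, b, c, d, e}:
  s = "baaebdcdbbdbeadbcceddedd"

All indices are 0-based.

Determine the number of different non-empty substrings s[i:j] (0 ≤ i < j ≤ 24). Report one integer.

275

rank | idx | suffix
   0 |   1 | aaebdcdbbdbeadbcceddedd
   1 |  13 | adbcceddedd
   2 |   2 | aebdcdbbdbeadbcceddedd
   3 |   0 | baaebdcdbbdbeadbcceddedd
   4 |   8 | bbdbeadbcceddedd
   5 |  15 | bcceddedd
   6 |   9 | bdbeadbcceddedd
   7 |   4 | bdcdbbdbeadbcceddedd
   8 |  11 | beadbcceddedd
   9 |  16 | cceddedd
  10 |   6 | cdbbdbeadbcceddedd
  11 |  17 | ceddedd
  12 |  23 | d
  13 |   7 | dbbdbeadbcceddedd
  14 |  14 | dbcceddedd
  15 |  10 | dbeadbcceddedd
  16 |   5 | dcdbbdbeadbcceddedd
  17 |  22 | dd
  18 |  19 | ddedd
  19 |  20 | dedd
  20 |  12 | eadbcceddedd
  21 |   3 | ebdcdbbdbeadbcceddedd
  22 |  21 | edd
  23 |  18 | eddedd

SA = [1, 13, 2, 0, 8, 15, 9, 4, 11, 16, 6, 17, 23, 7, 14, 10, 5, 22, 19, 20, 12, 3, 21, 18]
[i] adj suffixes → lcp
  [1] 1/13 → 1 ('a')
  [2] 13/2 → 1 ('a')
  [3] 2/0 → 0 ('')
  [4] 0/8 → 1 ('b')
  [5] 8/15 → 1 ('b')
  [6] 15/9 → 1 ('b')
  [7] 9/4 → 2 ('bd')
  [8] 4/11 → 1 ('b')
  [9] 11/16 → 0 ('')
  [10] 16/6 → 1 ('c')
  [11] 6/17 → 1 ('c')
  [12] 17/23 → 0 ('')
  [13] 23/7 → 1 ('d')
  [14] 7/14 → 2 ('db')
  [15] 14/10 → 2 ('db')
  [16] 10/5 → 1 ('d')
  [17] 5/22 → 1 ('d')
  [18] 22/19 → 2 ('dd')
  [19] 19/20 → 1 ('d')
  [20] 20/12 → 0 ('')
  [21] 12/3 → 1 ('e')
  [22] 3/21 → 1 ('e')
  [23] 21/18 → 3 ('edd')

n(n+1)/2 = 24·25/2 = 300
Σ LCP = 0 + 1 + 1 + 0 + 1 + 1 + 1 + 2 + 1 + 0 + 1 + 1 + 0 + 1 + 2 + 2 + 1 + 1 + 2 + 1 + 0 + 1 + 1 + 3 = 25
distinct = 300 − 25 = 275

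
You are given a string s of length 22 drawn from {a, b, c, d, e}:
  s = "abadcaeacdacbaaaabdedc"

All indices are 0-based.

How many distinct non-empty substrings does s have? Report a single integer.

sorted suffixes:
  #0 SA[0]=13  'aaaabdedc'
  #1 SA[1]=14  'aaabdedc'
  #2 SA[2]=15  'aabdedc'
  #3 SA[3]=0  'abadcaeacdacbaaaabdedc'
  #4 SA[4]=16  'abdedc'
  #5 SA[5]=10  'acbaaaabdedc'
  #6 SA[6]=7  'acdacbaaaabdedc'
  #7 SA[7]=2  'adcaeacdacbaaaabdedc'
  #8 SA[8]=5  'aeacdacbaaaabdedc'
  #9 SA[9]=12  'baaaabdedc'
  #10 SA[10]=1  'badcaeacdacbaaaabdedc'
  #11 SA[11]=17  'bdedc'
  #12 SA[12]=21  'c'
  #13 SA[13]=4  'caeacdacbaaaabdedc'
  #14 SA[14]=11  'cbaaaabdedc'
  #15 SA[15]=8  'cdacbaaaabdedc'
  #16 SA[16]=9  'dacbaaaabdedc'
  #17 SA[17]=20  'dc'
  #18 SA[18]=3  'dcaeacdacbaaaabdedc'
  #19 SA[19]=18  'dedc'
  #20 SA[20]=6  'eacdacbaaaabdedc'
  #21 SA[21]=19  'edc'

SA = [13, 14, 15, 0, 16, 10, 7, 2, 5, 12, 1, 17, 21, 4, 11, 8, 9, 20, 3, 18, 6, 19]
rank  pair      lcp
   1  s[13:],s[14:]  3  'aaa'
   2  s[14:],s[15:]  2  'aa'
   3  s[15:],s[0:]  1  'a'
   4  s[0:],s[16:]  2  'ab'
   5  s[16:],s[10:]  1  'a'
   6  s[10:],s[7:]  2  'ac'
   7  s[7:],s[2:]  1  'a'
   8  s[2:],s[5:]  1  'a'
   9  s[5:],s[12:]  0  ''
  10  s[12:],s[1:]  2  'ba'
  11  s[1:],s[17:]  1  'b'
  12  s[17:],s[21:]  0  ''
  13  s[21:],s[4:]  1  'c'
  14  s[4:],s[11:]  1  'c'
  15  s[11:],s[8:]  1  'c'
  16  s[8:],s[9:]  0  ''
  17  s[9:],s[20:]  1  'd'
  18  s[20:],s[3:]  2  'dc'
  19  s[3:],s[18:]  1  'd'
  20  s[18:],s[6:]  0  ''
  21  s[6:],s[19:]  1  'e'

n(n+1)/2 = 22·23/2 = 253
Σ LCP = 0 + 3 + 2 + 1 + 2 + 1 + 2 + 1 + 1 + 0 + 2 + 1 + 0 + 1 + 1 + 1 + 0 + 1 + 2 + 1 + 0 + 1 = 24
distinct = 253 − 24 = 229

229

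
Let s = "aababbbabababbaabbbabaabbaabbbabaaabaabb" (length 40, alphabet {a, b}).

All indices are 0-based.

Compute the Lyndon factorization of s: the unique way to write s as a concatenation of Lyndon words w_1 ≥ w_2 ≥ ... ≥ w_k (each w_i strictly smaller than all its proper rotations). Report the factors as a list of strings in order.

["aababbbabababbaabbbabaabbaabbbab", "aaabaabb"]

emit factor 1: 'aababbbabababbaabbbabaabbaabbbab' (i=0, period=32)
emit factor 2: 'aaabaabb' (i=32, period=8)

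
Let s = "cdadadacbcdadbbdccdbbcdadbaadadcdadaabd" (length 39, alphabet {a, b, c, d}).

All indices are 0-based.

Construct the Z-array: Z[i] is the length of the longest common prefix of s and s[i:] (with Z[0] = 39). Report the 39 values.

Z[0]=39
i=1: fresh scan; Z[1]=0
i=2: fresh scan; Z[2]=0
i=3: fresh scan; Z[3]=0
i=4: fresh scan; Z[4]=0
i=5: fresh scan; Z[5]=0
i=6: fresh scan; Z[6]=0
i=7: fresh scan; Z[7]=1 extend→box=[7,8)
i=8: fresh scan; Z[8]=0
i=9: fresh scan; Z[9]=4 extend→box=[9,13)
i=10: min(r-i=3, Z[1]=0)=0; Z[10]=0
i=11: min(r-i=2, Z[2]=0)=0; Z[11]=0
i=12: min(r-i=1, Z[3]=0)=0; Z[12]=0
i=13: fresh scan; Z[13]=0
i=14: fresh scan; Z[14]=0
i=15: fresh scan; Z[15]=0
i=16: fresh scan; Z[16]=1 extend→box=[16,17)
i=17: fresh scan; Z[17]=2 extend→box=[17,19)
i=18: min(r-i=1, Z[1]=0)=0; Z[18]=0
i=19: fresh scan; Z[19]=0
i=20: fresh scan; Z[20]=0
i=21: fresh scan; Z[21]=4 extend→box=[21,25)
i=22: min(r-i=3, Z[1]=0)=0; Z[22]=0
i=23: min(r-i=2, Z[2]=0)=0; Z[23]=0
i=24: min(r-i=1, Z[3]=0)=0; Z[24]=0
i=25: fresh scan; Z[25]=0
i=26: fresh scan; Z[26]=0
i=27: fresh scan; Z[27]=0
i=28: fresh scan; Z[28]=0
i=29: fresh scan; Z[29]=0
i=30: fresh scan; Z[30]=0
i=31: fresh scan; Z[31]=5 extend→box=[31,36)
i=32: min(r-i=4, Z[1]=0)=0; Z[32]=0
i=33: min(r-i=3, Z[2]=0)=0; Z[33]=0
i=34: min(r-i=2, Z[3]=0)=0; Z[34]=0
i=35: min(r-i=1, Z[4]=0)=0; Z[35]=0
i=36: fresh scan; Z[36]=0
i=37: fresh scan; Z[37]=0
i=38: fresh scan; Z[38]=0

[39, 0, 0, 0, 0, 0, 0, 1, 0, 4, 0, 0, 0, 0, 0, 0, 1, 2, 0, 0, 0, 4, 0, 0, 0, 0, 0, 0, 0, 0, 0, 5, 0, 0, 0, 0, 0, 0, 0]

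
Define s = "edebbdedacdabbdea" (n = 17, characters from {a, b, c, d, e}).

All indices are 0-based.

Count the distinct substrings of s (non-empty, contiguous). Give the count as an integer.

rank→(start, suffix):
  0 → (16, 'a')
  1 → (11, 'abbdea')
  2 → (8, 'acdabbdea')
  3 → (12, 'bbdea')
  4 → (3, 'bbdedacdabbdea')
  5 → (13, 'bdea')
  6 → (4, 'bdedacdabbdea')
  7 → (9, 'cdabbdea')
  8 → (10, 'dabbdea')
  9 → (7, 'dacdabbdea')
  10 → (14, 'dea')
  11 → (1, 'debbdedacdabbdea')
  12 → (5, 'dedacdabbdea')
  13 → (15, 'ea')
  14 → (2, 'ebbdedacdabbdea')
  15 → (6, 'edacdabbdea')
  16 → (0, 'edebbdedacdabbdea')

SA = [16, 11, 8, 12, 3, 13, 4, 9, 10, 7, 14, 1, 5, 15, 2, 6, 0]
i: (SA[i-1],SA[i]) lcp shared
  1: (16,11) 1 'a'
  2: (11,8) 1 'a'
  3: (8,12) 0 ''
  4: (12,3) 4 'bbde'
  5: (3,13) 1 'b'
  6: (13,4) 3 'bde'
  7: (4,9) 0 ''
  8: (9,10) 0 ''
  9: (10,7) 2 'da'
  10: (7,14) 1 'd'
  11: (14,1) 2 'de'
  12: (1,5) 2 'de'
  13: (5,15) 0 ''
  14: (15,2) 1 'e'
  15: (2,6) 1 'e'
  16: (6,0) 2 'ed'

n(n+1)/2 = 17·18/2 = 153
Σ LCP = 0 + 1 + 1 + 0 + 4 + 1 + 3 + 0 + 0 + 2 + 1 + 2 + 2 + 0 + 1 + 1 + 2 = 21
distinct = 153 − 21 = 132

132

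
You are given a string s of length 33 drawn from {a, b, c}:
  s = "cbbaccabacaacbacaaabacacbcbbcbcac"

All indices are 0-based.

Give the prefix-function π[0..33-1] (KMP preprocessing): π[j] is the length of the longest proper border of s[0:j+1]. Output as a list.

[0, 0, 0, 0, 1, 1, 0, 0, 0, 1, 0, 0, 1, 2, 0, 1, 0, 0, 0, 0, 0, 1, 0, 1, 2, 1, 2, 3, 1, 2, 1, 0, 1]

π[0] = 0
j=1 s[j]='b': π[1]=0 (border '')
j=2 s[j]='b': π[2]=0 (border '')
j=3 s[j]='a': π[3]=0 (border '')
j=4 s[j]='c': π[4]=1 (border 'c')
j=5 s[j]='c': k: 1→0; π[5]=1 (border 'c')
j=6 s[j]='a': k: 1→0; π[6]=0 (border '')
j=7 s[j]='b': π[7]=0 (border '')
j=8 s[j]='a': π[8]=0 (border '')
j=9 s[j]='c': π[9]=1 (border 'c')
j=10 s[j]='a': k: 1→0; π[10]=0 (border '')
j=11 s[j]='a': π[11]=0 (border '')
j=12 s[j]='c': π[12]=1 (border 'c')
j=13 s[j]='b': π[13]=2 (border 'cb')
j=14 s[j]='a': k: 2→0; π[14]=0 (border '')
j=15 s[j]='c': π[15]=1 (border 'c')
j=16 s[j]='a': k: 1→0; π[16]=0 (border '')
j=17 s[j]='a': π[17]=0 (border '')
j=18 s[j]='a': π[18]=0 (border '')
j=19 s[j]='b': π[19]=0 (border '')
j=20 s[j]='a': π[20]=0 (border '')
j=21 s[j]='c': π[21]=1 (border 'c')
j=22 s[j]='a': k: 1→0; π[22]=0 (border '')
j=23 s[j]='c': π[23]=1 (border 'c')
j=24 s[j]='b': π[24]=2 (border 'cb')
j=25 s[j]='c': k: 2→0; π[25]=1 (border 'c')
j=26 s[j]='b': π[26]=2 (border 'cb')
j=27 s[j]='b': π[27]=3 (border 'cbb')
j=28 s[j]='c': k: 3→0; π[28]=1 (border 'c')
j=29 s[j]='b': π[29]=2 (border 'cb')
j=30 s[j]='c': k: 2→0; π[30]=1 (border 'c')
j=31 s[j]='a': k: 1→0; π[31]=0 (border '')
j=32 s[j]='c': π[32]=1 (border 'c')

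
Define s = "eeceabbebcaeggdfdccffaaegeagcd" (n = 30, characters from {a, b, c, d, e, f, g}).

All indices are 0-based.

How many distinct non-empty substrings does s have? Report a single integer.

rank | idx | suffix
   0 |  21 | aaegeagcd
   1 |   4 | abbebcaeggdfdccffaaegeagcd
   2 |  22 | aegeagcd
   3 |  10 | aeggdfdccffaaegeagcd
   4 |  26 | agcd
   5 |   5 | bbebcaeggdfdccffaaegeagcd
   6 |   8 | bcaeggdfdccffaaegeagcd
   7 |   6 | bebcaeggdfdccffaaegeagcd
   8 |   9 | caeggdfdccffaaegeagcd
   9 |  17 | ccffaaegeagcd
  10 |  28 | cd
  11 |   2 | ceabbebcaeggdfdccffaaegeagcd
  12 |  18 | cffaaegeagcd
  13 |  29 | d
  14 |  16 | dccffaaegeagcd
  15 |  14 | dfdccffaaegeagcd
  16 |   3 | eabbebcaeggdfdccffaaegeagcd
  17 |  25 | eagcd
  18 |   7 | ebcaeggdfdccffaaegeagcd
  19 |   1 | eceabbebcaeggdfdccffaaegeagcd
  20 |   0 | eeceabbebcaeggdfdccffaaegeagcd
  21 |  23 | egeagcd
  22 |  11 | eggdfdccffaaegeagcd
  23 |  20 | faaegeagcd
  24 |  15 | fdccffaaegeagcd
  25 |  19 | ffaaegeagcd
  26 |  27 | gcd
  27 |  13 | gdfdccffaaegeagcd
  28 |  24 | geagcd
  29 |  12 | ggdfdccffaaegeagcd

SA = [21, 4, 22, 10, 26, 5, 8, 6, 9, 17, 28, 2, 18, 29, 16, 14, 3, 25, 7, 1, 0, 23, 11, 20, 15, 19, 27, 13, 24, 12]
i: (SA[i-1],SA[i]) lcp shared
  1: (21,4) 1 'a'
  2: (4,22) 1 'a'
  3: (22,10) 3 'aeg'
  4: (10,26) 1 'a'
  5: (26,5) 0 ''
  6: (5,8) 1 'b'
  7: (8,6) 1 'b'
  8: (6,9) 0 ''
  9: (9,17) 1 'c'
  10: (17,28) 1 'c'
  11: (28,2) 1 'c'
  12: (2,18) 1 'c'
  13: (18,29) 0 ''
  14: (29,16) 1 'd'
  15: (16,14) 1 'd'
  16: (14,3) 0 ''
  17: (3,25) 2 'ea'
  18: (25,7) 1 'e'
  19: (7,1) 1 'e'
  20: (1,0) 1 'e'
  21: (0,23) 1 'e'
  22: (23,11) 2 'eg'
  23: (11,20) 0 ''
  24: (20,15) 1 'f'
  25: (15,19) 1 'f'
  26: (19,27) 0 ''
  27: (27,13) 1 'g'
  28: (13,24) 1 'g'
  29: (24,12) 1 'g'

n(n+1)/2 = 30·31/2 = 465
Σ LCP = 0 + 1 + 1 + 3 + 1 + 0 + 1 + 1 + 0 + 1 + 1 + 1 + 1 + 0 + 1 + 1 + 0 + 2 + 1 + 1 + 1 + 1 + 2 + 0 + 1 + 1 + 0 + 1 + 1 + 1 = 27
distinct = 465 − 27 = 438

438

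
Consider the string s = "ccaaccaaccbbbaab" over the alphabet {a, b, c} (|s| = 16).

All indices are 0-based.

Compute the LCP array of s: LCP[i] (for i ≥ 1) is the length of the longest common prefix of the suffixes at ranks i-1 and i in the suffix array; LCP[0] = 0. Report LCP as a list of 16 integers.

rank | idx | suffix
   0 |  13 | aab
   1 |   2 | aaccaaccbbbaab
   2 |   6 | aaccbbbaab
   3 |  14 | ab
   4 |   3 | accaaccbbbaab
   5 |   7 | accbbbaab
   6 |  15 | b
   7 |  12 | baab
   8 |  11 | bbaab
   9 |  10 | bbbaab
  10 |   1 | caaccaaccbbbaab
  11 |   5 | caaccbbbaab
  12 |   9 | cbbbaab
  13 |   0 | ccaaccaaccbbbaab
  14 |   4 | ccaaccbbbaab
  15 |   8 | ccbbbaab

SA = [13, 2, 6, 14, 3, 7, 15, 12, 11, 10, 1, 5, 9, 0, 4, 8]
i: (SA[i-1],SA[i]) lcp shared
  1: (13,2) 2 'aa'
  2: (2,6) 4 'aacc'
  3: (6,14) 1 'a'
  4: (14,3) 1 'a'
  5: (3,7) 3 'acc'
  6: (7,15) 0 ''
  7: (15,12) 1 'b'
  8: (12,11) 1 'b'
  9: (11,10) 2 'bb'
  10: (10,1) 0 ''
  11: (1,5) 5 'caacc'
  12: (5,9) 1 'c'
  13: (9,0) 1 'c'
  14: (0,4) 6 'ccaacc'
  15: (4,8) 2 'cc'

[0, 2, 4, 1, 1, 3, 0, 1, 1, 2, 0, 5, 1, 1, 6, 2]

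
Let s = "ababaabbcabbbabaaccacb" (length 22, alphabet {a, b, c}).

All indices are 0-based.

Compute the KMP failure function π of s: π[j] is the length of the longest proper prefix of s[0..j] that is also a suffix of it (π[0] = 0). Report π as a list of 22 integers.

π[0] = 0
j=1 s[j]='b': π[1]=0 (border '')
j=2 s[j]='a': π[2]=1 (border 'a')
j=3 s[j]='b': π[3]=2 (border 'ab')
j=4 s[j]='a': π[4]=3 (border 'aba')
j=5 s[j]='a': k: 3→1→0; π[5]=1 (border 'a')
j=6 s[j]='b': π[6]=2 (border 'ab')
j=7 s[j]='b': k: 2→0; π[7]=0 (border '')
j=8 s[j]='c': π[8]=0 (border '')
j=9 s[j]='a': π[9]=1 (border 'a')
j=10 s[j]='b': π[10]=2 (border 'ab')
j=11 s[j]='b': k: 2→0; π[11]=0 (border '')
j=12 s[j]='b': π[12]=0 (border '')
j=13 s[j]='a': π[13]=1 (border 'a')
j=14 s[j]='b': π[14]=2 (border 'ab')
j=15 s[j]='a': π[15]=3 (border 'aba')
j=16 s[j]='a': k: 3→1→0; π[16]=1 (border 'a')
j=17 s[j]='c': k: 1→0; π[17]=0 (border '')
j=18 s[j]='c': π[18]=0 (border '')
j=19 s[j]='a': π[19]=1 (border 'a')
j=20 s[j]='c': k: 1→0; π[20]=0 (border '')
j=21 s[j]='b': π[21]=0 (border '')

[0, 0, 1, 2, 3, 1, 2, 0, 0, 1, 2, 0, 0, 1, 2, 3, 1, 0, 0, 1, 0, 0]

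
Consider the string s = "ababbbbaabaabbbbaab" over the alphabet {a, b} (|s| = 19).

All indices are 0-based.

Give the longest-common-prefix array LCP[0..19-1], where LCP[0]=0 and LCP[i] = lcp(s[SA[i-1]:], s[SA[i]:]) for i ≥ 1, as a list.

[0, 3, 3, 1, 2, 3, 2, 8, 0, 1, 4, 4, 2, 1, 5, 2, 6, 3, 7]

sorted suffixes:
  #0 SA[0]=16  'aab'
  #1 SA[1]=7  'aabaabbbbaab'
  #2 SA[2]=10  'aabbbbaab'
  #3 SA[3]=17  'ab'
  #4 SA[4]=8  'abaabbbbaab'
  #5 SA[5]=0  'ababbbbaabaabbbbaab'
  #6 SA[6]=11  'abbbbaab'
  #7 SA[7]=2  'abbbbaabaabbbbaab'
  #8 SA[8]=18  'b'
  #9 SA[9]=15  'baab'
  #10 SA[10]=6  'baabaabbbbaab'
  #11 SA[11]=9  'baabbbbaab'
  #12 SA[12]=1  'babbbbaabaabbbbaab'
  #13 SA[13]=14  'bbaab'
  #14 SA[14]=5  'bbaabaabbbbaab'
  #15 SA[15]=13  'bbbaab'
  #16 SA[16]=4  'bbbaabaabbbbaab'
  #17 SA[17]=12  'bbbbaab'
  #18 SA[18]=3  'bbbbaabaabbbbaab'

SA = [16, 7, 10, 17, 8, 0, 11, 2, 18, 15, 6, 9, 1, 14, 5, 13, 4, 12, 3]
i: (SA[i-1],SA[i]) lcp shared
  1: (16,7) 3 'aab'
  2: (7,10) 3 'aab'
  3: (10,17) 1 'a'
  4: (17,8) 2 'ab'
  5: (8,0) 3 'aba'
  6: (0,11) 2 'ab'
  7: (11,2) 8 'abbbbaab'
  8: (2,18) 0 ''
  9: (18,15) 1 'b'
  10: (15,6) 4 'baab'
  11: (6,9) 4 'baab'
  12: (9,1) 2 'ba'
  13: (1,14) 1 'b'
  14: (14,5) 5 'bbaab'
  15: (5,13) 2 'bb'
  16: (13,4) 6 'bbbaab'
  17: (4,12) 3 'bbb'
  18: (12,3) 7 'bbbbaab'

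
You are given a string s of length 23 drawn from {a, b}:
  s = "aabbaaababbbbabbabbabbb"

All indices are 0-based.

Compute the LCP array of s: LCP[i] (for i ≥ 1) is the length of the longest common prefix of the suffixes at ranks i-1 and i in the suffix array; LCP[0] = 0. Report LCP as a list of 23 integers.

sorted suffixes:
  #0 SA[0]=4  'aaababbbbabbabbabbb'
  #1 SA[1]=5  'aababbbbabbabbabbb'
  #2 SA[2]=0  'aabbaaababbbbabbabbabbb'
  #3 SA[3]=6  'ababbbbabbabbabbb'
  #4 SA[4]=1  'abbaaababbbbabbabbabbb'
  #5 SA[5]=13  'abbabbabbb'
  #6 SA[6]=16  'abbabbb'
  #7 SA[7]=19  'abbb'
  #8 SA[8]=8  'abbbbabbabbabbb'
  #9 SA[9]=22  'b'
  #10 SA[10]=3  'baaababbbbabbabbabbb'
  #11 SA[11]=12  'babbabbabbb'
  #12 SA[12]=15  'babbabbb'
  #13 SA[13]=18  'babbb'
  #14 SA[14]=7  'babbbbabbabbabbb'
  #15 SA[15]=21  'bb'
  #16 SA[16]=2  'bbaaababbbbabbabbabbb'
  #17 SA[17]=11  'bbabbabbabbb'
  #18 SA[18]=14  'bbabbabbb'
  #19 SA[19]=17  'bbabbb'
  #20 SA[20]=20  'bbb'
  #21 SA[21]=10  'bbbabbabbabbb'
  #22 SA[22]=9  'bbbbabbabbabbb'

SA = [4, 5, 0, 6, 1, 13, 16, 19, 8, 22, 3, 12, 15, 18, 7, 21, 2, 11, 14, 17, 20, 10, 9]
[i] adj suffixes → lcp
  [1] 4/5 → 2 ('aa')
  [2] 5/0 → 3 ('aab')
  [3] 0/6 → 1 ('a')
  [4] 6/1 → 2 ('ab')
  [5] 1/13 → 4 ('abba')
  [6] 13/16 → 6 ('abbabb')
  [7] 16/19 → 3 ('abb')
  [8] 19/8 → 4 ('abbb')
  [9] 8/22 → 0 ('')
  [10] 22/3 → 1 ('b')
  [11] 3/12 → 2 ('ba')
  [12] 12/15 → 7 ('babbabb')
  [13] 15/18 → 4 ('babb')
  [14] 18/7 → 5 ('babbb')
  [15] 7/21 → 1 ('b')
  [16] 21/2 → 2 ('bb')
  [17] 2/11 → 3 ('bba')
  [18] 11/14 → 8 ('bbabbabb')
  [19] 14/17 → 5 ('bbabb')
  [20] 17/20 → 2 ('bb')
  [21] 20/10 → 3 ('bbb')
  [22] 10/9 → 3 ('bbb')

[0, 2, 3, 1, 2, 4, 6, 3, 4, 0, 1, 2, 7, 4, 5, 1, 2, 3, 8, 5, 2, 3, 3]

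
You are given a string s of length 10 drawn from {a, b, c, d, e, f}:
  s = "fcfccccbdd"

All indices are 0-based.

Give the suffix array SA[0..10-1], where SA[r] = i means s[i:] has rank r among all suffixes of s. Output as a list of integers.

[7, 6, 5, 4, 3, 1, 9, 8, 2, 0]

rank→(start, suffix):
  0 → (7, 'bdd')
  1 → (6, 'cbdd')
  2 → (5, 'ccbdd')
  3 → (4, 'cccbdd')
  4 → (3, 'ccccbdd')
  5 → (1, 'cfccccbdd')
  6 → (9, 'd')
  7 → (8, 'dd')
  8 → (2, 'fccccbdd')
  9 → (0, 'fcfccccbdd')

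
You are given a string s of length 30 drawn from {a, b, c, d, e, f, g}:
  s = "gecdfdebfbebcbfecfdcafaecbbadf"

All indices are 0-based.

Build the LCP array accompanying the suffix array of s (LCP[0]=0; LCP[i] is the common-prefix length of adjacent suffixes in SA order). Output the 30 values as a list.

[0, 1, 1, 0, 1, 1, 1, 1, 2, 0, 1, 2, 1, 1, 0, 1, 1, 2, 0, 2, 1, 2, 2, 0, 1, 1, 1, 2, 1, 0]

sorted suffixes:
  #0 SA[0]=27  'adf'
  #1 SA[1]=22  'aecbbadf'
  #2 SA[2]=20  'afaecbbadf'
  #3 SA[3]=26  'badf'
  #4 SA[4]=25  'bbadf'
  #5 SA[5]=11  'bcbfecfdcafaecbbadf'
  #6 SA[6]=9  'bebcbfecfdcafaecbbadf'
  #7 SA[7]=7  'bfbebcbfecfdcafaecbbadf'
  #8 SA[8]=13  'bfecfdcafaecbbadf'
  #9 SA[9]=19  'cafaecbbadf'
  #10 SA[10]=24  'cbbadf'
  #11 SA[11]=12  'cbfecfdcafaecbbadf'
  #12 SA[12]=2  'cdfdebfbebcbfecfdcafaecbbadf'
  #13 SA[13]=16  'cfdcafaecbbadf'
  #14 SA[14]=18  'dcafaecbbadf'
  #15 SA[15]=5  'debfbebcbfecfdcafaecbbadf'
  #16 SA[16]=28  'df'
  #17 SA[17]=3  'dfdebfbebcbfecfdcafaecbbadf'
  #18 SA[18]=10  'ebcbfecfdcafaecbbadf'
  #19 SA[19]=6  'ebfbebcbfecfdcafaecbbadf'
  #20 SA[20]=23  'ecbbadf'
  #21 SA[21]=1  'ecdfdebfbebcbfecfdcafaecbbadf'
  #22 SA[22]=15  'ecfdcafaecbbadf'
  #23 SA[23]=29  'f'
  #24 SA[24]=21  'faecbbadf'
  #25 SA[25]=8  'fbebcbfecfdcafaecbbadf'
  #26 SA[26]=17  'fdcafaecbbadf'
  #27 SA[27]=4  'fdebfbebcbfecfdcafaecbbadf'
  #28 SA[28]=14  'fecfdcafaecbbadf'
  #29 SA[29]=0  'gecdfdebfbebcbfecfdcafaecbbadf'

SA = [27, 22, 20, 26, 25, 11, 9, 7, 13, 19, 24, 12, 2, 16, 18, 5, 28, 3, 10, 6, 23, 1, 15, 29, 21, 8, 17, 4, 14, 0]
rank  pair      lcp
   1  s[27:],s[22:]  1  'a'
   2  s[22:],s[20:]  1  'a'
   3  s[20:],s[26:]  0  ''
   4  s[26:],s[25:]  1  'b'
   5  s[25:],s[11:]  1  'b'
   6  s[11:],s[9:]  1  'b'
   7  s[9:],s[7:]  1  'b'
   8  s[7:],s[13:]  2  'bf'
   9  s[13:],s[19:]  0  ''
  10  s[19:],s[24:]  1  'c'
  11  s[24:],s[12:]  2  'cb'
  12  s[12:],s[2:]  1  'c'
  13  s[2:],s[16:]  1  'c'
  14  s[16:],s[18:]  0  ''
  15  s[18:],s[5:]  1  'd'
  16  s[5:],s[28:]  1  'd'
  17  s[28:],s[3:]  2  'df'
  18  s[3:],s[10:]  0  ''
  19  s[10:],s[6:]  2  'eb'
  20  s[6:],s[23:]  1  'e'
  21  s[23:],s[1:]  2  'ec'
  22  s[1:],s[15:]  2  'ec'
  23  s[15:],s[29:]  0  ''
  24  s[29:],s[21:]  1  'f'
  25  s[21:],s[8:]  1  'f'
  26  s[8:],s[17:]  1  'f'
  27  s[17:],s[4:]  2  'fd'
  28  s[4:],s[14:]  1  'f'
  29  s[14:],s[0:]  0  ''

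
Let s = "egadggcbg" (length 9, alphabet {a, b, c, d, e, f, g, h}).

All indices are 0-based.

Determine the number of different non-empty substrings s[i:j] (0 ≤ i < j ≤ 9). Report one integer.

rank | idx | suffix
   0 |   2 | adggcbg
   1 |   7 | bg
   2 |   6 | cbg
   3 |   3 | dggcbg
   4 |   0 | egadggcbg
   5 |   8 | g
   6 |   1 | gadggcbg
   7 |   5 | gcbg
   8 |   4 | ggcbg

SA = [2, 7, 6, 3, 0, 8, 1, 5, 4]
i: (SA[i-1],SA[i]) lcp shared
  1: (2,7) 0 ''
  2: (7,6) 0 ''
  3: (6,3) 0 ''
  4: (3,0) 0 ''
  5: (0,8) 0 ''
  6: (8,1) 1 'g'
  7: (1,5) 1 'g'
  8: (5,4) 1 'g'

n(n+1)/2 = 9·10/2 = 45
Σ LCP = 0 + 0 + 0 + 0 + 0 + 0 + 1 + 1 + 1 = 3
distinct = 45 − 3 = 42

42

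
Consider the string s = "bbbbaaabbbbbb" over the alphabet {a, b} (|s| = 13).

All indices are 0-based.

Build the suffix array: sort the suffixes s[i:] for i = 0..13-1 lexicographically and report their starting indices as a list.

[4, 5, 6, 12, 3, 11, 2, 10, 1, 9, 0, 8, 7]

sorted suffixes:
  #0 SA[0]=4  'aaabbbbbb'
  #1 SA[1]=5  'aabbbbbb'
  #2 SA[2]=6  'abbbbbb'
  #3 SA[3]=12  'b'
  #4 SA[4]=3  'baaabbbbbb'
  #5 SA[5]=11  'bb'
  #6 SA[6]=2  'bbaaabbbbbb'
  #7 SA[7]=10  'bbb'
  #8 SA[8]=1  'bbbaaabbbbbb'
  #9 SA[9]=9  'bbbb'
  #10 SA[10]=0  'bbbbaaabbbbbb'
  #11 SA[11]=8  'bbbbb'
  #12 SA[12]=7  'bbbbbb'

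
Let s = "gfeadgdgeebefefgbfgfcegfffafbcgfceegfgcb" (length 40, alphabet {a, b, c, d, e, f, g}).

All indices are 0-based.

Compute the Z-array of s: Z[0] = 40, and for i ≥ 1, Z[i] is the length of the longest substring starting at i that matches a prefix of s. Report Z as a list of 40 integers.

Z[0]=40
i=1: outside box; Z[1]=0
i=2: outside box; Z[2]=0
i=3: outside box; Z[3]=0
i=4: outside box; Z[4]=0
i=5: outside box; Z[5]=1 scan→box=[5,6)
i=6: outside box; Z[6]=0
i=7: outside box; Z[7]=1 scan→box=[7,8)
i=8: outside box; Z[8]=0
i=9: outside box; Z[9]=0
i=10: outside box; Z[10]=0
i=11: outside box; Z[11]=0
i=12: outside box; Z[12]=0
i=13: outside box; Z[13]=0
i=14: outside box; Z[14]=0
i=15: outside box; Z[15]=1 scan→box=[15,16)
i=16: outside box; Z[16]=0
i=17: outside box; Z[17]=0
i=18: outside box; Z[18]=2 scan→box=[18,20)
i=19: min(r-i=1, Z[1]=0)=0; Z[19]=0
i=20: outside box; Z[20]=0
i=21: outside box; Z[21]=0
i=22: outside box; Z[22]=2 scan→box=[22,24)
i=23: min(r-i=1, Z[1]=0)=0; Z[23]=0
i=24: outside box; Z[24]=0
i=25: outside box; Z[25]=0
i=26: outside box; Z[26]=0
i=27: outside box; Z[27]=0
i=28: outside box; Z[28]=0
i=29: outside box; Z[29]=0
i=30: outside box; Z[30]=2 scan→box=[30,32)
i=31: min(r-i=1, Z[1]=0)=0; Z[31]=0
i=32: outside box; Z[32]=0
i=33: outside box; Z[33]=0
i=34: outside box; Z[34]=0
i=35: outside box; Z[35]=2 scan→box=[35,37)
i=36: min(r-i=1, Z[1]=0)=0; Z[36]=0
i=37: outside box; Z[37]=1 scan→box=[37,38)
i=38: outside box; Z[38]=0
i=39: outside box; Z[39]=0

[40, 0, 0, 0, 0, 1, 0, 1, 0, 0, 0, 0, 0, 0, 0, 1, 0, 0, 2, 0, 0, 0, 2, 0, 0, 0, 0, 0, 0, 0, 2, 0, 0, 0, 0, 2, 0, 1, 0, 0]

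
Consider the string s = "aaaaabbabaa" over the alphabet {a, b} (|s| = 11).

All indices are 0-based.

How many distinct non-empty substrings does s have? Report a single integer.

rank | idx | suffix
   0 |  10 | a
   1 |   9 | aa
   2 |   0 | aaaaabbabaa
   3 |   1 | aaaabbabaa
   4 |   2 | aaabbabaa
   5 |   3 | aabbabaa
   6 |   7 | abaa
   7 |   4 | abbabaa
   8 |   8 | baa
   9 |   6 | babaa
  10 |   5 | bbabaa

SA = [10, 9, 0, 1, 2, 3, 7, 4, 8, 6, 5]
[i] adj suffixes → lcp
  [1] 10/9 → 1 ('a')
  [2] 9/0 → 2 ('aa')
  [3] 0/1 → 4 ('aaaa')
  [4] 1/2 → 3 ('aaa')
  [5] 2/3 → 2 ('aa')
  [6] 3/7 → 1 ('a')
  [7] 7/4 → 2 ('ab')
  [8] 4/8 → 0 ('')
  [9] 8/6 → 2 ('ba')
  [10] 6/5 → 1 ('b')

n(n+1)/2 = 11·12/2 = 66
Σ LCP = 0 + 1 + 2 + 4 + 3 + 2 + 1 + 2 + 0 + 2 + 1 = 18
distinct = 66 − 18 = 48

48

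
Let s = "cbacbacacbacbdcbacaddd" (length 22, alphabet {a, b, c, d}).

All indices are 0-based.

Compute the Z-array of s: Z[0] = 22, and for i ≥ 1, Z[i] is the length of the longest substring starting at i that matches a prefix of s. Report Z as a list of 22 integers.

[22, 0, 0, 4, 0, 0, 1, 0, 5, 0, 0, 2, 0, 0, 4, 0, 0, 1, 0, 0, 0, 0]

Z[0]=22
i=1: fresh scan; Z[1]=0
i=2: fresh scan; Z[2]=0
i=3: fresh scan; Z[3]=4 grow→box=[3,7)
i=4: min(r-i=3, Z[1]=0)=0; Z[4]=0
i=5: min(r-i=2, Z[2]=0)=0; Z[5]=0
i=6: min(r-i=1, Z[3]=4)=1; Z[6]=1
i=7: fresh scan; Z[7]=0
i=8: fresh scan; Z[8]=5 grow→box=[8,13)
i=9: min(r-i=4, Z[1]=0)=0; Z[9]=0
i=10: min(r-i=3, Z[2]=0)=0; Z[10]=0
i=11: min(r-i=2, Z[3]=4)=2; Z[11]=2
i=12: min(r-i=1, Z[4]=0)=0; Z[12]=0
i=13: fresh scan; Z[13]=0
i=14: fresh scan; Z[14]=4 grow→box=[14,18)
i=15: min(r-i=3, Z[1]=0)=0; Z[15]=0
i=16: min(r-i=2, Z[2]=0)=0; Z[16]=0
i=17: min(r-i=1, Z[3]=4)=1; Z[17]=1
i=18: fresh scan; Z[18]=0
i=19: fresh scan; Z[19]=0
i=20: fresh scan; Z[20]=0
i=21: fresh scan; Z[21]=0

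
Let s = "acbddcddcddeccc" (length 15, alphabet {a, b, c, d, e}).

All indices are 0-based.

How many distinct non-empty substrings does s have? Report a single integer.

rank→(start, suffix):
  0 → (0, 'acbddcddcddeccc')
  1 → (2, 'bddcddcddeccc')
  2 → (14, 'c')
  3 → (1, 'cbddcddcddeccc')
  4 → (13, 'cc')
  5 → (12, 'ccc')
  6 → (5, 'cddcddeccc')
  7 → (8, 'cddeccc')
  8 → (4, 'dcddcddeccc')
  9 → (7, 'dcddeccc')
  10 → (3, 'ddcddcddeccc')
  11 → (6, 'ddcddeccc')
  12 → (9, 'ddeccc')
  13 → (10, 'deccc')
  14 → (11, 'eccc')

SA = [0, 2, 14, 1, 13, 12, 5, 8, 4, 7, 3, 6, 9, 10, 11]
i: (SA[i-1],SA[i]) lcp shared
  1: (0,2) 0 ''
  2: (2,14) 0 ''
  3: (14,1) 1 'c'
  4: (1,13) 1 'c'
  5: (13,12) 2 'cc'
  6: (12,5) 1 'c'
  7: (5,8) 3 'cdd'
  8: (8,4) 0 ''
  9: (4,7) 4 'dcdd'
  10: (7,3) 1 'd'
  11: (3,6) 5 'ddcdd'
  12: (6,9) 2 'dd'
  13: (9,10) 1 'd'
  14: (10,11) 0 ''

n(n+1)/2 = 15·16/2 = 120
Σ LCP = 0 + 0 + 0 + 1 + 1 + 2 + 1 + 3 + 0 + 4 + 1 + 5 + 2 + 1 + 0 = 21
distinct = 120 − 21 = 99

99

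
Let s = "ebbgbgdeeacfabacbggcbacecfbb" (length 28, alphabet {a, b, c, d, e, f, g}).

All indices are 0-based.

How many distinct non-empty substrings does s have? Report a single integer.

376

rank→(start, suffix):
  0 → (12, 'abacbggcbacecfbb')
  1 → (14, 'acbggcbacecfbb')
  2 → (21, 'acecfbb')
  3 → (9, 'acfabacbggcbacecfbb')
  4 → (27, 'b')
  5 → (13, 'bacbggcbacecfbb')
  6 → (20, 'bacecfbb')
  7 → (26, 'bb')
  8 → (1, 'bbgbgdeeacfabacbggcbacecfbb')
  9 → (2, 'bgbgdeeacfabacbggcbacecfbb')
  10 → (4, 'bgdeeacfabacbggcbacecfbb')
  11 → (16, 'bggcbacecfbb')
  12 → (19, 'cbacecfbb')
  13 → (15, 'cbggcbacecfbb')
  14 → (22, 'cecfbb')
  15 → (10, 'cfabacbggcbacecfbb')
  16 → (24, 'cfbb')
  17 → (6, 'deeacfabacbggcbacecfbb')
  18 → (8, 'eacfabacbggcbacecfbb')
  19 → (0, 'ebbgbgdeeacfabacbggcbacecfbb')
  20 → (23, 'ecfbb')
  21 → (7, 'eeacfabacbggcbacecfbb')
  22 → (11, 'fabacbggcbacecfbb')
  23 → (25, 'fbb')
  24 → (3, 'gbgdeeacfabacbggcbacecfbb')
  25 → (18, 'gcbacecfbb')
  26 → (5, 'gdeeacfabacbggcbacecfbb')
  27 → (17, 'ggcbacecfbb')

SA = [12, 14, 21, 9, 27, 13, 20, 26, 1, 2, 4, 16, 19, 15, 22, 10, 24, 6, 8, 0, 23, 7, 11, 25, 3, 18, 5, 17]
i: (SA[i-1],SA[i]) lcp shared
  1: (12,14) 1 'a'
  2: (14,21) 2 'ac'
  3: (21,9) 2 'ac'
  4: (9,27) 0 ''
  5: (27,13) 1 'b'
  6: (13,20) 3 'bac'
  7: (20,26) 1 'b'
  8: (26,1) 2 'bb'
  9: (1,2) 1 'b'
  10: (2,4) 2 'bg'
  11: (4,16) 2 'bg'
  12: (16,19) 0 ''
  13: (19,15) 2 'cb'
  14: (15,22) 1 'c'
  15: (22,10) 1 'c'
  16: (10,24) 2 'cf'
  17: (24,6) 0 ''
  18: (6,8) 0 ''
  19: (8,0) 1 'e'
  20: (0,23) 1 'e'
  21: (23,7) 1 'e'
  22: (7,11) 0 ''
  23: (11,25) 1 'f'
  24: (25,3) 0 ''
  25: (3,18) 1 'g'
  26: (18,5) 1 'g'
  27: (5,17) 1 'g'

n(n+1)/2 = 28·29/2 = 406
Σ LCP = 0 + 1 + 2 + 2 + 0 + 1 + 3 + 1 + 2 + 1 + 2 + 2 + 0 + 2 + 1 + 1 + 2 + 0 + 0 + 1 + 1 + 1 + 0 + 1 + 0 + 1 + 1 + 1 = 30
distinct = 406 − 30 = 376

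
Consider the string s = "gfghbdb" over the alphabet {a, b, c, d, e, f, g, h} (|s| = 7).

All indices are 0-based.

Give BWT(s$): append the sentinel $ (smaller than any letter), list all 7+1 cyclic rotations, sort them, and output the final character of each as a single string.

rank  rotation  last
    0  $gfghbdb  b
    1  b$gfghbd  d
    2  bdb$gfgh  h
    3  db$gfghb  b
    4  fghbdb$g  g
    5  gfghbdb$  $
    6  ghbdb$gf  f
    7  hbdb$gfg  g

bdhbg$fg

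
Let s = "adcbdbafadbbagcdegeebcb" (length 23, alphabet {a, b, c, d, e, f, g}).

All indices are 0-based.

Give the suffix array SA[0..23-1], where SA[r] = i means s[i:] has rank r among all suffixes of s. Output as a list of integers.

[8, 0, 6, 12, 22, 5, 11, 10, 20, 3, 21, 2, 14, 4, 9, 1, 15, 19, 18, 16, 7, 13, 17]

sorted suffixes:
  #0 SA[0]=8  'adbbagcdegeebcb'
  #1 SA[1]=0  'adcbdbafadbbagcdegeebcb'
  #2 SA[2]=6  'afadbbagcdegeebcb'
  #3 SA[3]=12  'agcdegeebcb'
  #4 SA[4]=22  'b'
  #5 SA[5]=5  'bafadbbagcdegeebcb'
  #6 SA[6]=11  'bagcdegeebcb'
  #7 SA[7]=10  'bbagcdegeebcb'
  #8 SA[8]=20  'bcb'
  #9 SA[9]=3  'bdbafadbbagcdegeebcb'
  #10 SA[10]=21  'cb'
  #11 SA[11]=2  'cbdbafadbbagcdegeebcb'
  #12 SA[12]=14  'cdegeebcb'
  #13 SA[13]=4  'dbafadbbagcdegeebcb'
  #14 SA[14]=9  'dbbagcdegeebcb'
  #15 SA[15]=1  'dcbdbafadbbagcdegeebcb'
  #16 SA[16]=15  'degeebcb'
  #17 SA[17]=19  'ebcb'
  #18 SA[18]=18  'eebcb'
  #19 SA[19]=16  'egeebcb'
  #20 SA[20]=7  'fadbbagcdegeebcb'
  #21 SA[21]=13  'gcdegeebcb'
  #22 SA[22]=17  'geebcb'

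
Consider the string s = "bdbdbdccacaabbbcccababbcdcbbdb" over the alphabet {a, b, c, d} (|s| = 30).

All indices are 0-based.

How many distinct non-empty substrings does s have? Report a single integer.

416

rank | idx | suffix
   0 |  10 | aabbbcccababbcdcbbdb
   1 |  18 | ababbcdcbbdb
   2 |  11 | abbbcccababbcdcbbdb
   3 |  20 | abbcdcbbdb
   4 |   8 | acaabbbcccababbcdcbbdb
   5 |  29 | b
   6 |  19 | babbcdcbbdb
   7 |  12 | bbbcccababbcdcbbdb
   8 |  13 | bbcccababbcdcbbdb
   9 |  21 | bbcdcbbdb
  10 |  26 | bbdb
  11 |  14 | bcccababbcdcbbdb
  12 |  22 | bcdcbbdb
  13 |  27 | bdb
  14 |   0 | bdbdbdccacaabbbcccababbcdcbbdb
  15 |   2 | bdbdccacaabbbcccababbcdcbbdb
  16 |   4 | bdccacaabbbcccababbcdcbbdb
  17 |   9 | caabbbcccababbcdcbbdb
  18 |  17 | cababbcdcbbdb
  19 |   7 | cacaabbbcccababbcdcbbdb
  20 |  25 | cbbdb
  21 |  16 | ccababbcdcbbdb
  22 |   6 | ccacaabbbcccababbcdcbbdb
  23 |  15 | cccababbcdcbbdb
  24 |  23 | cdcbbdb
  25 |  28 | db
  26 |   1 | dbdbdccacaabbbcccababbcdcbbdb
  27 |   3 | dbdccacaabbbcccababbcdcbbdb
  28 |  24 | dcbbdb
  29 |   5 | dccacaabbbcccababbcdcbbdb

SA = [10, 18, 11, 20, 8, 29, 19, 12, 13, 21, 26, 14, 22, 27, 0, 2, 4, 9, 17, 7, 25, 16, 6, 15, 23, 28, 1, 3, 24, 5]
i: (SA[i-1],SA[i]) lcp shared
  1: (10,18) 1 'a'
  2: (18,11) 2 'ab'
  3: (11,20) 3 'abb'
  4: (20,8) 1 'a'
  5: (8,29) 0 ''
  6: (29,19) 1 'b'
  7: (19,12) 1 'b'
  8: (12,13) 2 'bb'
  9: (13,21) 3 'bbc'
  10: (21,26) 2 'bb'
  11: (26,14) 1 'b'
  12: (14,22) 2 'bc'
  13: (22,27) 1 'b'
  14: (27,0) 3 'bdb'
  15: (0,2) 4 'bdbd'
  16: (2,4) 2 'bd'
  17: (4,9) 0 ''
  18: (9,17) 2 'ca'
  19: (17,7) 2 'ca'
  20: (7,25) 1 'c'
  21: (25,16) 1 'c'
  22: (16,6) 3 'cca'
  23: (6,15) 2 'cc'
  24: (15,23) 1 'c'
  25: (23,28) 0 ''
  26: (28,1) 2 'db'
  27: (1,3) 3 'dbd'
  28: (3,24) 1 'd'
  29: (24,5) 2 'dc'

n(n+1)/2 = 30·31/2 = 465
Σ LCP = 0 + 1 + 2 + 3 + 1 + 0 + 1 + 1 + 2 + 3 + 2 + 1 + 2 + 1 + 3 + 4 + 2 + 0 + 2 + 2 + 1 + 1 + 3 + 2 + 1 + 0 + 2 + 3 + 1 + 2 = 49
distinct = 465 − 49 = 416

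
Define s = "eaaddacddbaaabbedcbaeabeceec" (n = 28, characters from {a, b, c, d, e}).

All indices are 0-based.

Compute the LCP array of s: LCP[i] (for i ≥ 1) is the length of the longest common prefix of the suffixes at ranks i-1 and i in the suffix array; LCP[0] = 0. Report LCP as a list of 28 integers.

rank→(start, suffix):
  0 → (10, 'aaabbedcbaeabeceec')
  1 → (11, 'aabbedcbaeabeceec')
  2 → (1, 'aaddacddbaaabbedcbaeabeceec')
  3 → (12, 'abbedcbaeabeceec')
  4 → (21, 'abeceec')
  5 → (5, 'acddbaaabbedcbaeabeceec')
  6 → (2, 'addacddbaaabbedcbaeabeceec')
  7 → (19, 'aeabeceec')
  8 → (9, 'baaabbedcbaeabeceec')
  9 → (18, 'baeabeceec')
  10 → (13, 'bbedcbaeabeceec')
  11 → (22, 'beceec')
  12 → (14, 'bedcbaeabeceec')
  13 → (27, 'c')
  14 → (17, 'cbaeabeceec')
  15 → (6, 'cddbaaabbedcbaeabeceec')
  16 → (24, 'ceec')
  17 → (4, 'dacddbaaabbedcbaeabeceec')
  18 → (8, 'dbaaabbedcbaeabeceec')
  19 → (16, 'dcbaeabeceec')
  20 → (3, 'ddacddbaaabbedcbaeabeceec')
  21 → (7, 'ddbaaabbedcbaeabeceec')
  22 → (0, 'eaaddacddbaaabbedcbaeabeceec')
  23 → (20, 'eabeceec')
  24 → (26, 'ec')
  25 → (23, 'eceec')
  26 → (15, 'edcbaeabeceec')
  27 → (25, 'eec')

SA = [10, 11, 1, 12, 21, 5, 2, 19, 9, 18, 13, 22, 14, 27, 17, 6, 24, 4, 8, 16, 3, 7, 0, 20, 26, 23, 15, 25]
rank  pair      lcp
   1  s[10:],s[11:]  2  'aa'
   2  s[11:],s[1:]  2  'aa'
   3  s[1:],s[12:]  1  'a'
   4  s[12:],s[21:]  2  'ab'
   5  s[21:],s[5:]  1  'a'
   6  s[5:],s[2:]  1  'a'
   7  s[2:],s[19:]  1  'a'
   8  s[19:],s[9:]  0  ''
   9  s[9:],s[18:]  2  'ba'
  10  s[18:],s[13:]  1  'b'
  11  s[13:],s[22:]  1  'b'
  12  s[22:],s[14:]  2  'be'
  13  s[14:],s[27:]  0  ''
  14  s[27:],s[17:]  1  'c'
  15  s[17:],s[6:]  1  'c'
  16  s[6:],s[24:]  1  'c'
  17  s[24:],s[4:]  0  ''
  18  s[4:],s[8:]  1  'd'
  19  s[8:],s[16:]  1  'd'
  20  s[16:],s[3:]  1  'd'
  21  s[3:],s[7:]  2  'dd'
  22  s[7:],s[0:]  0  ''
  23  s[0:],s[20:]  2  'ea'
  24  s[20:],s[26:]  1  'e'
  25  s[26:],s[23:]  2  'ec'
  26  s[23:],s[15:]  1  'e'
  27  s[15:],s[25:]  1  'e'

[0, 2, 2, 1, 2, 1, 1, 1, 0, 2, 1, 1, 2, 0, 1, 1, 1, 0, 1, 1, 1, 2, 0, 2, 1, 2, 1, 1]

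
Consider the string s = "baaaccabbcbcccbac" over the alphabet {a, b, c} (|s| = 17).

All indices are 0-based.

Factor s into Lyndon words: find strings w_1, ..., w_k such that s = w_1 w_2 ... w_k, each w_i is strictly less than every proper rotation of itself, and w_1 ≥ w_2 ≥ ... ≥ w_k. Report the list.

emit factor 1: 'b' (i=0, period=1)
emit factor 2: 'aaaccabbcbcccbac' (i=1, period=16)

["b", "aaaccabbcbcccbac"]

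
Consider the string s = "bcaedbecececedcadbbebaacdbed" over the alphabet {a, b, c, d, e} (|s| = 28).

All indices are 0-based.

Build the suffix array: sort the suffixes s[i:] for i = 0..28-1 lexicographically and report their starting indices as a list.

[21, 22, 15, 2, 20, 17, 0, 18, 5, 25, 14, 1, 23, 7, 9, 11, 27, 16, 4, 24, 13, 19, 6, 8, 10, 26, 3, 12]

rank→(start, suffix):
  0 → (21, 'aacdbed')
  1 → (22, 'acdbed')
  2 → (15, 'adbbebaacdbed')
  3 → (2, 'aedbecececedcadbbebaacdbed')
  4 → (20, 'baacdbed')
  5 → (17, 'bbebaacdbed')
  6 → (0, 'bcaedbecececedcadbbebaacdbed')
  7 → (18, 'bebaacdbed')
  8 → (5, 'becececedcadbbebaacdbed')
  9 → (25, 'bed')
  10 → (14, 'cadbbebaacdbed')
  11 → (1, 'caedbecececedcadbbebaacdbed')
  12 → (23, 'cdbed')
  13 → (7, 'cececedcadbbebaacdbed')
  14 → (9, 'cecedcadbbebaacdbed')
  15 → (11, 'cedcadbbebaacdbed')
  16 → (27, 'd')
  17 → (16, 'dbbebaacdbed')
  18 → (4, 'dbecececedcadbbebaacdbed')
  19 → (24, 'dbed')
  20 → (13, 'dcadbbebaacdbed')
  21 → (19, 'ebaacdbed')
  22 → (6, 'ecececedcadbbebaacdbed')
  23 → (8, 'ececedcadbbebaacdbed')
  24 → (10, 'ecedcadbbebaacdbed')
  25 → (26, 'ed')
  26 → (3, 'edbecececedcadbbebaacdbed')
  27 → (12, 'edcadbbebaacdbed')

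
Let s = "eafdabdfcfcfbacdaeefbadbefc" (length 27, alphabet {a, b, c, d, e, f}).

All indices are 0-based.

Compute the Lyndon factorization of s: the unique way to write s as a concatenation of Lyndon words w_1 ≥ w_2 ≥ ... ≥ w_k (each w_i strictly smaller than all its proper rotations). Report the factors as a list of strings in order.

["e", "afd", "abdfcfcfbacdaeefbadbefc"]

emit factor 1: 'e' (i=0, period=1)
emit factor 2: 'afd' (i=1, period=3)
emit factor 3: 'abdfcfcfbacdaeefbadbefc' (i=4, period=23)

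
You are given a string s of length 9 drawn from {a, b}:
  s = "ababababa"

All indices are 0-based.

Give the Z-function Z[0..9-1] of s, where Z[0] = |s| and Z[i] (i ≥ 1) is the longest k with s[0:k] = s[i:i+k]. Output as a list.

Z[0]=9
i=1: fresh scan; Z[1]=0
i=2: fresh scan; Z[2]=7 grow→box=[2,9)
i=3: min(r-i=6, Z[1]=0)=0; Z[3]=0
i=4: min(r-i=5, Z[2]=7)=5; Z[4]=5
i=5: min(r-i=4, Z[3]=0)=0; Z[5]=0
i=6: min(r-i=3, Z[4]=5)=3; Z[6]=3
i=7: min(r-i=2, Z[5]=0)=0; Z[7]=0
i=8: min(r-i=1, Z[6]=3)=1; Z[8]=1

[9, 0, 7, 0, 5, 0, 3, 0, 1]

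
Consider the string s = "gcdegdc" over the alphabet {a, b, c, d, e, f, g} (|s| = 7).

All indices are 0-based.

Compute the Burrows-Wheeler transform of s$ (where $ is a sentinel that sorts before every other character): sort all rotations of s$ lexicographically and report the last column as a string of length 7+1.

rank  rotation  last
    0  $gcdegdc  c
    1  c$gcdegd  d
    2  cdegdc$g  g
    3  dc$gcdeg  g
    4  degdc$gc  c
    5  egdc$gcd  d
    6  gcdegdc$  $
    7  gdc$gcde  e

cdggcd$e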